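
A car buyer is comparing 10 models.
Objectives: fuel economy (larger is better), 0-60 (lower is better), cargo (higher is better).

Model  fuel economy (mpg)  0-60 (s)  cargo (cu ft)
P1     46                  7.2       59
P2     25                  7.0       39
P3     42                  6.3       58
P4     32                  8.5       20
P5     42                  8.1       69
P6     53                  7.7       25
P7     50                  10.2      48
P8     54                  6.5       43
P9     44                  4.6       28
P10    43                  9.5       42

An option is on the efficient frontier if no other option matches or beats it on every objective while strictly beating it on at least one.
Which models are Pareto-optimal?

P1, P3, P5, P7, P8, P9

P1: not dominated.
P2: dominated by P3 (fuel economy 42≥25, 0-60 6.3≤7.0, cargo 58≥39).
P3: not dominated.
P4: dominated by P1 (fuel economy 46≥32, 0-60 7.2≤8.5, cargo 59≥20).
P5: not dominated (best cargo).
P6: dominated by P8 (fuel economy 54≥53, 0-60 6.5≤7.7, cargo 43≥25).
P7: not dominated.
P8: not dominated (best fuel economy).
P9: not dominated (best 0-60).
P10: dominated by P1 (fuel economy 46≥43, 0-60 7.2≤9.5, cargo 59≥42).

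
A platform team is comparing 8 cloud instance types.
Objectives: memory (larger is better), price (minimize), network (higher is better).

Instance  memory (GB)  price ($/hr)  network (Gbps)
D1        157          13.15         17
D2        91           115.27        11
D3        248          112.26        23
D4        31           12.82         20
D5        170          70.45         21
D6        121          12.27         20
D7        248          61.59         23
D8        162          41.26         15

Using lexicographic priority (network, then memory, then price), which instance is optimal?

D7

First maximize network: best is 23, kept {D3, D7}.
Then maximize memory: best is 248, kept {D3, D7}.
Then minimize price: best is 61.59, kept {D7}.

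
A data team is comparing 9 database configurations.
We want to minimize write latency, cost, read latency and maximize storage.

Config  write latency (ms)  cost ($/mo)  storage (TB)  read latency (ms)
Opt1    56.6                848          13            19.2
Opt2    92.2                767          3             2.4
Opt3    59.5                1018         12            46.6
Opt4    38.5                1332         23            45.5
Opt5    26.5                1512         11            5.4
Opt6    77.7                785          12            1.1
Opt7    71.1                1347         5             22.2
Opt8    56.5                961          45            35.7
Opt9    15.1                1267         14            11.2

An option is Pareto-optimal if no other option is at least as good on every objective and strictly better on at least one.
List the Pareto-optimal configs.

Opt1, Opt2, Opt4, Opt5, Opt6, Opt8, Opt9

Opt1: not dominated.
Opt2: not dominated (best cost).
Opt3: dominated by Opt1 (write latency 56.6≤59.5, cost 848≤1018, storage 13≥12, read latency 19.2≤46.6).
Opt4: not dominated.
Opt5: not dominated.
Opt6: not dominated (best read latency).
Opt7: dominated by Opt1 (write latency 56.6≤71.1, cost 848≤1347, storage 13≥5, read latency 19.2≤22.2).
Opt8: not dominated (best storage).
Opt9: not dominated (best write latency).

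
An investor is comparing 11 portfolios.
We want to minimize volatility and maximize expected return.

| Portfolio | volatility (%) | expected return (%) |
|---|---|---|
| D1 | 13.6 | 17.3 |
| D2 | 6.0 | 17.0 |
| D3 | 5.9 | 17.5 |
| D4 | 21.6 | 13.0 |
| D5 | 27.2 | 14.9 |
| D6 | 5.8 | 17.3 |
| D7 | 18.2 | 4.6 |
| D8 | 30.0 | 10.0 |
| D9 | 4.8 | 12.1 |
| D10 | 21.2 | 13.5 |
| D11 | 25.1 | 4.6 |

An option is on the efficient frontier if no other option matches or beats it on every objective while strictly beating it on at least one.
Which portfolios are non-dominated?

D3, D6, D9

D1: dominated by D3 (volatility 5.9≤13.6, expected return 17.5≥17.3).
D2: dominated by D3 (volatility 5.9≤6.0, expected return 17.5≥17.0).
D3: not dominated (best expected return).
D4: dominated by D1 (volatility 13.6≤21.6, expected return 17.3≥13.0).
D5: dominated by D1 (volatility 13.6≤27.2, expected return 17.3≥14.9).
D6: not dominated.
D7: dominated by D1 (volatility 13.6≤18.2, expected return 17.3≥4.6).
D8: dominated by D1 (volatility 13.6≤30.0, expected return 17.3≥10.0).
D9: not dominated (best volatility).
D10: dominated by D1 (volatility 13.6≤21.2, expected return 17.3≥13.5).
D11: dominated by D1 (volatility 13.6≤25.1, expected return 17.3≥4.6).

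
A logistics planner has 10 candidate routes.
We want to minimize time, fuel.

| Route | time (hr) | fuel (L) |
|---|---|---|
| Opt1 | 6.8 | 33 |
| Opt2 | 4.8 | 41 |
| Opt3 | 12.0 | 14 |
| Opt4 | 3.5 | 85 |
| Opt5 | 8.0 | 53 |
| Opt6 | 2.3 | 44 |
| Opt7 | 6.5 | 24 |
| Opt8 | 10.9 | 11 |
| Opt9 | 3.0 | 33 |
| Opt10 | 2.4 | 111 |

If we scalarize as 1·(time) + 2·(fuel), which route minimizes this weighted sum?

Opt8

Opt1: 1·6.8 + 2·33 = 72.8
Opt2: 1·4.8 + 2·41 = 86.8
Opt3: 1·12.0 + 2·14 = 40.0
Opt4: 1·3.5 + 2·85 = 173.5
Opt5: 1·8.0 + 2·53 = 114.0
Opt6: 1·2.3 + 2·44 = 90.3
Opt7: 1·6.5 + 2·24 = 54.5
Opt8: 1·10.9 + 2·11 = 32.9
Opt9: 1·3.0 + 2·33 = 69.0
Opt10: 1·2.4 + 2·111 = 224.4
Lowest: Opt8 at 32.9.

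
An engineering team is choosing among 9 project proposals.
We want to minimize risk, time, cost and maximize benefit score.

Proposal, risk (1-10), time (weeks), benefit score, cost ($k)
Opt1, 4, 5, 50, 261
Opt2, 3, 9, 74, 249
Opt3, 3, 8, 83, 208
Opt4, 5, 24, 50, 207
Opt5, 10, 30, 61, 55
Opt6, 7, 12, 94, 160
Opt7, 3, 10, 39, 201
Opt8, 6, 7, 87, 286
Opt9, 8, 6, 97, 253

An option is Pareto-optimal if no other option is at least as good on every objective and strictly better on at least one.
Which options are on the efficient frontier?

Opt1, Opt3, Opt4, Opt5, Opt6, Opt7, Opt8, Opt9

Opt1: not dominated (best time).
Opt2: dominated by Opt3 (risk 3≤3, time 8≤9, benefit score 83≥74, cost 208≤249).
Opt3: not dominated.
Opt4: not dominated.
Opt5: not dominated (best cost).
Opt6: not dominated.
Opt7: not dominated.
Opt8: not dominated.
Opt9: not dominated (best benefit score).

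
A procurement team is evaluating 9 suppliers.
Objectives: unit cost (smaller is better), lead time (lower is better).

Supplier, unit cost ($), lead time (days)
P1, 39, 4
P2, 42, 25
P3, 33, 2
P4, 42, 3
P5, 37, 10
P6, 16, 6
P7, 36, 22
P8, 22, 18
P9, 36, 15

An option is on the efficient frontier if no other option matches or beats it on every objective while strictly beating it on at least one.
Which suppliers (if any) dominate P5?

P3, P6

P3: unit cost 33≤37, lead time 2≤10 — dominates P5.
P6: unit cost 16≤37, lead time 6≤10 — dominates P5.
Others (P1, P2, P4, P7, P8, P9) are each worse than P5 on at least one objective.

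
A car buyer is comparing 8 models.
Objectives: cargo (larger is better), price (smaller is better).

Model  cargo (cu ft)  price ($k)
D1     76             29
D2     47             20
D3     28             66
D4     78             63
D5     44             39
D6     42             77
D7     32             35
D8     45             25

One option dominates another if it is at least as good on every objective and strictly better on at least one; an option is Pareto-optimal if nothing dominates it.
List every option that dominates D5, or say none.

D1, D2, D8

D1: cargo 76≥44, price 29≤39 — dominates D5.
D2: cargo 47≥44, price 20≤39 — dominates D5.
D8: cargo 45≥44, price 25≤39 — dominates D5.
Others (D3, D4, D6, D7) are each worse than D5 on at least one objective.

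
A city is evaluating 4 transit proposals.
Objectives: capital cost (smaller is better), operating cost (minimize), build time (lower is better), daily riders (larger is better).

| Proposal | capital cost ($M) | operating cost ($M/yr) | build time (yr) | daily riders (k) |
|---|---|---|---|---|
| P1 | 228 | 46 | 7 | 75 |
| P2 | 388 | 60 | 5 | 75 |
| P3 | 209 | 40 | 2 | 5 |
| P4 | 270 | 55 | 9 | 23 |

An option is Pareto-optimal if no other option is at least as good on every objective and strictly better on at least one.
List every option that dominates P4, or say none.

P1

P1: capital cost 228≤270, operating cost 46≤55, build time 7≤9, daily riders 75≥23 — dominates P4.
Others (P2, P3) are each worse than P4 on at least one objective.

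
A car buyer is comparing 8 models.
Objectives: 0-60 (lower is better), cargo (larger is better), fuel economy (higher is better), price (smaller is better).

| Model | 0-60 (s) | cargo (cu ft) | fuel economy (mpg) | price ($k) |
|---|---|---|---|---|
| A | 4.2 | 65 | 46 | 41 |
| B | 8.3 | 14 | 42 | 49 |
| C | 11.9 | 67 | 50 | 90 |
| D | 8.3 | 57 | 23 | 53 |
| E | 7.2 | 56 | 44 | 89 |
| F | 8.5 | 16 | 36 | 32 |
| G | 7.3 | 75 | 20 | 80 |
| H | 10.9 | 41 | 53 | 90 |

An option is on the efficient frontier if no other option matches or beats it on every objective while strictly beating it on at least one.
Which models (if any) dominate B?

A

A: 0-60 4.2≤8.3, cargo 65≥14, fuel economy 46≥42, price 41≤49 — dominates B.
Others (C, D, E, F, G, H) are each worse than B on at least one objective.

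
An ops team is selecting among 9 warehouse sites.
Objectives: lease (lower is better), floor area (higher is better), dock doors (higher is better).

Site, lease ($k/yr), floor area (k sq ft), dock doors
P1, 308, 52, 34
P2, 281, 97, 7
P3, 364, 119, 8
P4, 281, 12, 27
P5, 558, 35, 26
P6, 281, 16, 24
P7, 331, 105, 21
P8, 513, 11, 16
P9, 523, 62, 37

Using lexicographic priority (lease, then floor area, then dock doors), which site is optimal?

First minimize lease: best is 281, kept {P2, P4, P6}.
Then maximize floor area: best is 97, kept {P2}.

P2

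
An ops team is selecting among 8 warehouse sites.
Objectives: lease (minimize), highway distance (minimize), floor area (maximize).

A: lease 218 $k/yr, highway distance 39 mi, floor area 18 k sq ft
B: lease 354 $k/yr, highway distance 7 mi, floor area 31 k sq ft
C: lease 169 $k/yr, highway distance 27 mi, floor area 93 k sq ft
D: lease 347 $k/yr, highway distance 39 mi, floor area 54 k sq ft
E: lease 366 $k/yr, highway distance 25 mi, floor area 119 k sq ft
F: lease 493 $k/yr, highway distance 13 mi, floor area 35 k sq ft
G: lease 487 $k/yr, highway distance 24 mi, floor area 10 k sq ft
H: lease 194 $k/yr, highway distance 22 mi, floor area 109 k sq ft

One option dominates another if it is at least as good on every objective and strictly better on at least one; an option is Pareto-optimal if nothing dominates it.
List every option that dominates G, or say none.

B: lease 354≤487, highway distance 7≤24, floor area 31≥10 — dominates G.
H: lease 194≤487, highway distance 22≤24, floor area 109≥10 — dominates G.
Others (A, C, D, E, F) are each worse than G on at least one objective.

B, H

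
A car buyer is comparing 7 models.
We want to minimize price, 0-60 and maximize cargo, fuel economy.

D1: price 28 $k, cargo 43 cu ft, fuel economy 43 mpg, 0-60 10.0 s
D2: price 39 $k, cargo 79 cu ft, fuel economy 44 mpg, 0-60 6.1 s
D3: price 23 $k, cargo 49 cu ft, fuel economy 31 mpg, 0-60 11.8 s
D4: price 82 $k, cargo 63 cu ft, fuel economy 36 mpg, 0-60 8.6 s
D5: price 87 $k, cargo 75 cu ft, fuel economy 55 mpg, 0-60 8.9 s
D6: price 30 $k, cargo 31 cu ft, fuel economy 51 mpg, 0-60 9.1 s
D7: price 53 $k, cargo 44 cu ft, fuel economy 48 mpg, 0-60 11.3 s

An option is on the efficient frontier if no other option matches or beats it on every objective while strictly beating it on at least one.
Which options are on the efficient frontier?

D1, D2, D3, D5, D6, D7

D1: not dominated.
D2: not dominated (best cargo).
D3: not dominated (best price).
D4: dominated by D2 (price 39≤82, cargo 79≥63, fuel economy 44≥36, 0-60 6.1≤8.6).
D5: not dominated (best fuel economy).
D6: not dominated.
D7: not dominated.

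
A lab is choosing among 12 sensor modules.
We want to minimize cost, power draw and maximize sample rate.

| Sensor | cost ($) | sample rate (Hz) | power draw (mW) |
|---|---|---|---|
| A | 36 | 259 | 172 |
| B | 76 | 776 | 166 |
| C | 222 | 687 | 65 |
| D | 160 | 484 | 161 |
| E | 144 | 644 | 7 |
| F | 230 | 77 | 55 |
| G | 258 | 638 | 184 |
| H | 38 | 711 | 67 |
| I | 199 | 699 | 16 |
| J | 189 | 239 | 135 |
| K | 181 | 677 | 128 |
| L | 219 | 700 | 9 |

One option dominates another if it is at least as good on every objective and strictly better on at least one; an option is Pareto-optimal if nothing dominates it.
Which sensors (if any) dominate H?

none

A: worse on sample rate (259 vs 711).
B: worse on cost (76 vs 38).
C: worse on cost (222 vs 38).
D: worse on cost (160 vs 38).
E: worse on cost (144 vs 38).
F: worse on cost (230 vs 38).
G: worse on cost (258 vs 38).
I: worse on cost (199 vs 38).
J: worse on cost (189 vs 38).
K: worse on cost (181 vs 38).
L: worse on cost (219 vs 38).
No option dominates H.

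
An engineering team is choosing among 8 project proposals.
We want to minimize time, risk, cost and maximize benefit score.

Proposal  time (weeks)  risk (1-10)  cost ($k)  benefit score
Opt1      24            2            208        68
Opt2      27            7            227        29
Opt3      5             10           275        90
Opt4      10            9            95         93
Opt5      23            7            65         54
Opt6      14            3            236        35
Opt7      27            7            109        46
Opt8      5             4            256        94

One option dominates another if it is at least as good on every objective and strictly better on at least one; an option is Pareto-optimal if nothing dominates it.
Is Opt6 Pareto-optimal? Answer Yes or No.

Opt1: worse on time (24 vs 14).
Opt2: worse on time (27 vs 14).
Opt3: worse on risk (10 vs 3).
Opt4: worse on risk (9 vs 3).
Opt5: worse on time (23 vs 14).
Opt7: worse on time (27 vs 14).
Opt8: worse on risk (4 vs 3).
No option is at least as good as Opt6 on every objective and strictly better on one.

Yes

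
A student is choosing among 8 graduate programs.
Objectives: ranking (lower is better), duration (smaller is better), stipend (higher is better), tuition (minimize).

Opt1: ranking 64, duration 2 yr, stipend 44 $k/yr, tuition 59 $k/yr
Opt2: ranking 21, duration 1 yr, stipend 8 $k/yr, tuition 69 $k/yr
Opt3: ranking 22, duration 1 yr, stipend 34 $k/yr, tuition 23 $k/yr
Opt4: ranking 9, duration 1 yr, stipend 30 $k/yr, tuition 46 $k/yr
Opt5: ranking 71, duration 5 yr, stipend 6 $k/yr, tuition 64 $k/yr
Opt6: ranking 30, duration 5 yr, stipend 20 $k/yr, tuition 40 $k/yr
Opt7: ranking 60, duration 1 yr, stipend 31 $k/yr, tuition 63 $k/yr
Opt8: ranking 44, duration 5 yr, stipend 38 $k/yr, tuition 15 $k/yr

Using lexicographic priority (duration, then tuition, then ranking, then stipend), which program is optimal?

First minimize duration: best is 1, kept {Opt2, Opt3, Opt4, Opt7}.
Then minimize tuition: best is 23, kept {Opt3}.

Opt3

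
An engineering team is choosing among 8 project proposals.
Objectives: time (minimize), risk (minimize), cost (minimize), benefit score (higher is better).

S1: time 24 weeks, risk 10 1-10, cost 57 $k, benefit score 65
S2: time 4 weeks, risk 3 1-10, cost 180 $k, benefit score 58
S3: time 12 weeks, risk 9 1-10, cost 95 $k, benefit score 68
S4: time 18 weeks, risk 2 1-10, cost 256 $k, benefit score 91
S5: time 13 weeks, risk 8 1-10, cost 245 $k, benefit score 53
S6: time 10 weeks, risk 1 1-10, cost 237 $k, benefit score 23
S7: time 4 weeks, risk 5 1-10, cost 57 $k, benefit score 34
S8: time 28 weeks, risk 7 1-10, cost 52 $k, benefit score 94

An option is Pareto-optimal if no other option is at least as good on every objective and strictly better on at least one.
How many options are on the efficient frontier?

S1: not dominated.
S2: not dominated.
S3: not dominated.
S4: not dominated.
S5: dominated by S2 (time 4≤13, risk 3≤8, cost 180≤245, benefit score 58≥53).
S6: not dominated (best risk).
S7: not dominated.
S8: not dominated (best cost).
Pareto-optimal: S1, S2, S3, S4, S6, S7, S8 → 7.

7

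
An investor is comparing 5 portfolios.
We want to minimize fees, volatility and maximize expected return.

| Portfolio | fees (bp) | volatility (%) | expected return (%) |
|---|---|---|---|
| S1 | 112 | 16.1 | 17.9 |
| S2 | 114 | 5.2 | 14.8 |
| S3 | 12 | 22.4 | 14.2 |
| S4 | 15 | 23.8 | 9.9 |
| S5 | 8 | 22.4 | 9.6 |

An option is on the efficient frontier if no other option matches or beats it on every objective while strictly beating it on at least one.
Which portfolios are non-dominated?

S1: not dominated (best expected return).
S2: not dominated (best volatility).
S3: not dominated.
S4: dominated by S3 (fees 12≤15, volatility 22.4≤23.8, expected return 14.2≥9.9).
S5: not dominated (best fees).

S1, S2, S3, S5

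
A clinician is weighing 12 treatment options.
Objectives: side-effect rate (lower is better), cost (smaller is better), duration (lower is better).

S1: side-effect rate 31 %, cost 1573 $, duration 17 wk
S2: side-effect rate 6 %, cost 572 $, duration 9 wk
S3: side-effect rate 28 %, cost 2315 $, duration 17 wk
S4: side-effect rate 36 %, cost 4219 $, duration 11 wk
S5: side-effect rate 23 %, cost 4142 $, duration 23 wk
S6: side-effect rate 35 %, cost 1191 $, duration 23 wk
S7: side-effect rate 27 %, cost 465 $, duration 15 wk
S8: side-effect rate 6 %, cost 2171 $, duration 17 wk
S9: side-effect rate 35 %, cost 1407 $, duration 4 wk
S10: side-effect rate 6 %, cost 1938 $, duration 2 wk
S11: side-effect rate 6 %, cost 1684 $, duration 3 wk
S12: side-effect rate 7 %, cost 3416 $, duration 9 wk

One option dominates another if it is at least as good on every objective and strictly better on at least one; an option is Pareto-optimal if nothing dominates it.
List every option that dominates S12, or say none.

S2: side-effect rate 6≤7, cost 572≤3416, duration 9≤9 — dominates S12.
S10: side-effect rate 6≤7, cost 1938≤3416, duration 2≤9 — dominates S12.
S11: side-effect rate 6≤7, cost 1684≤3416, duration 3≤9 — dominates S12.
Others (S1, S3, S4, S5, S6, S7, S8, S9) are each worse than S12 on at least one objective.

S2, S10, S11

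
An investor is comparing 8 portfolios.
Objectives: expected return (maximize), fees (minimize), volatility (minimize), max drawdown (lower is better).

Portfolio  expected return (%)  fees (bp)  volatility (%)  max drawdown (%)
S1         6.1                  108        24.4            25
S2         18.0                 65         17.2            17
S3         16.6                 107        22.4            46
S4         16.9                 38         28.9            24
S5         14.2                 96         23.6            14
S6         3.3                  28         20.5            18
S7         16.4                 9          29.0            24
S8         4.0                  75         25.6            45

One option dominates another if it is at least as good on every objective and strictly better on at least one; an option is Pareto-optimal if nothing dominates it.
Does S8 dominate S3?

No

S8 vs S3: S8 is worse on expected return (4.0 vs 16.6), so it does not dominate S3.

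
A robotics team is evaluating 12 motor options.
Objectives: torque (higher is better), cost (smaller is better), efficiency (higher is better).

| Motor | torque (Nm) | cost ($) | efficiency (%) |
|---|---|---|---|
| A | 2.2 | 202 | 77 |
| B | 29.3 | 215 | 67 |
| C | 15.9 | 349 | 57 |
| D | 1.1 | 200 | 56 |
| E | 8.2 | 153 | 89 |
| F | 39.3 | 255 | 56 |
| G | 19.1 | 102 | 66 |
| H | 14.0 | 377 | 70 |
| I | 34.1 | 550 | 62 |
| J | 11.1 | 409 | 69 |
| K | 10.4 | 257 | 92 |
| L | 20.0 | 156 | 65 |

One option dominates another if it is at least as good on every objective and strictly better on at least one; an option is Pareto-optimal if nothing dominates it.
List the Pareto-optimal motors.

B, E, F, G, H, I, K, L

A: dominated by E (torque 8.2≥2.2, cost 153≤202, efficiency 89≥77).
B: not dominated.
C: dominated by B (torque 29.3≥15.9, cost 215≤349, efficiency 67≥57).
D: dominated by E (torque 8.2≥1.1, cost 153≤200, efficiency 89≥56).
E: not dominated.
F: not dominated (best torque).
G: not dominated (best cost).
H: not dominated.
I: not dominated.
J: dominated by H (torque 14.0≥11.1, cost 377≤409, efficiency 70≥69).
K: not dominated (best efficiency).
L: not dominated.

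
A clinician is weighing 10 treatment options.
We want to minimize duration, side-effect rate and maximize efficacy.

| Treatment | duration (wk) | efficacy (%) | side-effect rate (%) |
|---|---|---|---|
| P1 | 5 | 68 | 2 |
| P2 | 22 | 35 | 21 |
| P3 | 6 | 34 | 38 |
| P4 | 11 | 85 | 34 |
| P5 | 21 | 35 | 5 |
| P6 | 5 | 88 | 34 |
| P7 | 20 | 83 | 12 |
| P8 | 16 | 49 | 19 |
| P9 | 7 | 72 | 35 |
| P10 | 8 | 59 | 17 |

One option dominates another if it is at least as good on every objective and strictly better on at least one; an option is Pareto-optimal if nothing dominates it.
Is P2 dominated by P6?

P6 vs P2: P6 is worse on side-effect rate (34 vs 21), so it does not dominate P2.

No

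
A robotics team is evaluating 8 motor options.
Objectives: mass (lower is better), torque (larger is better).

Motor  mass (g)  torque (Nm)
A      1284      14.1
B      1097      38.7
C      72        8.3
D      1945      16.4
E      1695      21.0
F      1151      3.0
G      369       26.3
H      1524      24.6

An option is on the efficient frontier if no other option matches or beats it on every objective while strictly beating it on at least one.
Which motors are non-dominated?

A: dominated by B (mass 1097≤1284, torque 38.7≥14.1).
B: not dominated (best torque).
C: not dominated (best mass).
D: dominated by B (mass 1097≤1945, torque 38.7≥16.4).
E: dominated by B (mass 1097≤1695, torque 38.7≥21.0).
F: dominated by B (mass 1097≤1151, torque 38.7≥3.0).
G: not dominated.
H: dominated by B (mass 1097≤1524, torque 38.7≥24.6).

B, C, G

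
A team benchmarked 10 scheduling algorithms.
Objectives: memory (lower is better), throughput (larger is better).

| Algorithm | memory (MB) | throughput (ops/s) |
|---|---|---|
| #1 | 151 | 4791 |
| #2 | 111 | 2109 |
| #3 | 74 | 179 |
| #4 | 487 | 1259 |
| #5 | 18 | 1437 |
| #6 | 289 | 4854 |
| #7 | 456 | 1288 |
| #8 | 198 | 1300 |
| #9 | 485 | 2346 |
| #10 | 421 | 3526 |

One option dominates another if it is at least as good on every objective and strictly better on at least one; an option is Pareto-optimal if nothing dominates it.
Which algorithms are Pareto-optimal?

#1, #2, #5, #6

#1: not dominated.
#2: not dominated.
#3: dominated by #5 (memory 18≤74, throughput 1437≥179).
#4: dominated by #1 (memory 151≤487, throughput 4791≥1259).
#5: not dominated (best memory).
#6: not dominated (best throughput).
#7: dominated by #1 (memory 151≤456, throughput 4791≥1288).
#8: dominated by #1 (memory 151≤198, throughput 4791≥1300).
#9: dominated by #1 (memory 151≤485, throughput 4791≥2346).
#10: dominated by #1 (memory 151≤421, throughput 4791≥3526).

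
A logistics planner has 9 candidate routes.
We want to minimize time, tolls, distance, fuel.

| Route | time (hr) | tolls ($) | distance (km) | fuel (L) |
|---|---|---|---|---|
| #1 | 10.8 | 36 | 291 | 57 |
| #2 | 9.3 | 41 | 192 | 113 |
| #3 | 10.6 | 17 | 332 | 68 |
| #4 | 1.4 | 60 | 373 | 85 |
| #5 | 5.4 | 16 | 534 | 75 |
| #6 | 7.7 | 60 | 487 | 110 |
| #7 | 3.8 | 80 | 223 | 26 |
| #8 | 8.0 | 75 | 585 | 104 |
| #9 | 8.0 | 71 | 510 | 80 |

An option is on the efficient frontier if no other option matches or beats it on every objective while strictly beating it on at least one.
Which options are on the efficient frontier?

#1: not dominated.
#2: not dominated (best distance).
#3: not dominated.
#4: not dominated (best time).
#5: not dominated (best tolls).
#6: dominated by #4 (time 1.4≤7.7, tolls 60≤60, distance 373≤487, fuel 85≤110).
#7: not dominated (best fuel).
#8: dominated by #4 (time 1.4≤8.0, tolls 60≤75, distance 373≤585, fuel 85≤104).
#9: not dominated.

#1, #2, #3, #4, #5, #7, #9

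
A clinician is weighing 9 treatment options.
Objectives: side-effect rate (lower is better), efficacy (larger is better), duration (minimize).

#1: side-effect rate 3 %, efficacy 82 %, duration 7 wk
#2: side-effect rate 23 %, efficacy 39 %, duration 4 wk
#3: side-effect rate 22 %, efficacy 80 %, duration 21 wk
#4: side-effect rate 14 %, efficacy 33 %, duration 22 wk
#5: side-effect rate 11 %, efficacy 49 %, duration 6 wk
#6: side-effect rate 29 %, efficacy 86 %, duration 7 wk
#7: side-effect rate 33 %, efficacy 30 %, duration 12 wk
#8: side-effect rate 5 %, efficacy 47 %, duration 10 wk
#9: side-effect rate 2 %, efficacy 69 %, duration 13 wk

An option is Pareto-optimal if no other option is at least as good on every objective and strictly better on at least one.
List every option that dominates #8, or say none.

#1

#1: side-effect rate 3≤5, efficacy 82≥47, duration 7≤10 — dominates #8.
Others (#2, #3, #4, #5, #6, #7, #9) are each worse than #8 on at least one objective.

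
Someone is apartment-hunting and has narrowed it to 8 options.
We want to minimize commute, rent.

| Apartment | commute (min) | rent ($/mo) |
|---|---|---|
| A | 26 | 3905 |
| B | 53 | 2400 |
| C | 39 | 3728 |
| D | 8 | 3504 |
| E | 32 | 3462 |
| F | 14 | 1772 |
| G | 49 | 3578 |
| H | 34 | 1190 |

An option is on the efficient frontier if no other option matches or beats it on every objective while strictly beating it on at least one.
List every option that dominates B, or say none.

F, H

F: commute 14≤53, rent 1772≤2400 — dominates B.
H: commute 34≤53, rent 1190≤2400 — dominates B.
Others (A, C, D, E, G) are each worse than B on at least one objective.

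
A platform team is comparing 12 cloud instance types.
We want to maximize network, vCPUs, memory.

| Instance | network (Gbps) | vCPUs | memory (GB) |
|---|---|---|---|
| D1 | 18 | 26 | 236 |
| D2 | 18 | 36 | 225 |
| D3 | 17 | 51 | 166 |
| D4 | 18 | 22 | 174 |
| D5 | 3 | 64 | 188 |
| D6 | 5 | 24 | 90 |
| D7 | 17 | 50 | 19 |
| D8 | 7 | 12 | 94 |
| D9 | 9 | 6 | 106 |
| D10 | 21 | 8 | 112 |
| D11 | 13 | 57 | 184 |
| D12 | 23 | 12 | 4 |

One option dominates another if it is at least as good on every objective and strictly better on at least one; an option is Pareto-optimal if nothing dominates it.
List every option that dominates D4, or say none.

D1: network 18≥18, vCPUs 26≥22, memory 236≥174 — dominates D4.
D2: network 18≥18, vCPUs 36≥22, memory 225≥174 — dominates D4.
Others (D3, D5, D6, D7, D8, D9, D10, D11, D12) are each worse than D4 on at least one objective.

D1, D2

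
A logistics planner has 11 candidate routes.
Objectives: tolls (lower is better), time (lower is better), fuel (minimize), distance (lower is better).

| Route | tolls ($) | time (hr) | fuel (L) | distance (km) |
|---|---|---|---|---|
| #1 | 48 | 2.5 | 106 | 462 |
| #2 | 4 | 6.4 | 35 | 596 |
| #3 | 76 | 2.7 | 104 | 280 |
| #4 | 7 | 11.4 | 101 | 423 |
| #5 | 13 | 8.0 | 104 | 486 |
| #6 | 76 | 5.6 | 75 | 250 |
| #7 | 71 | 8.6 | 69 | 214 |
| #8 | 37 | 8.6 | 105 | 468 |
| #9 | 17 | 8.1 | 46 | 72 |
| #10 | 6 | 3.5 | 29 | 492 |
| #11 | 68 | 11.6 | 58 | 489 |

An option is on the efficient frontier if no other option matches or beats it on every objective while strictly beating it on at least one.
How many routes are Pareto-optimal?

#1: not dominated (best time).
#2: not dominated (best tolls).
#3: not dominated.
#4: not dominated.
#5: not dominated.
#6: not dominated.
#7: dominated by #9 (tolls 17≤71, time 8.1≤8.6, fuel 46≤69, distance 72≤214).
#8: dominated by #9 (tolls 17≤37, time 8.1≤8.6, fuel 46≤105, distance 72≤468).
#9: not dominated (best distance).
#10: not dominated (best fuel).
#11: dominated by #9 (tolls 17≤68, time 8.1≤11.6, fuel 46≤58, distance 72≤489).
Pareto-optimal: #1, #2, #3, #4, #5, #6, #9, #10 → 8.

8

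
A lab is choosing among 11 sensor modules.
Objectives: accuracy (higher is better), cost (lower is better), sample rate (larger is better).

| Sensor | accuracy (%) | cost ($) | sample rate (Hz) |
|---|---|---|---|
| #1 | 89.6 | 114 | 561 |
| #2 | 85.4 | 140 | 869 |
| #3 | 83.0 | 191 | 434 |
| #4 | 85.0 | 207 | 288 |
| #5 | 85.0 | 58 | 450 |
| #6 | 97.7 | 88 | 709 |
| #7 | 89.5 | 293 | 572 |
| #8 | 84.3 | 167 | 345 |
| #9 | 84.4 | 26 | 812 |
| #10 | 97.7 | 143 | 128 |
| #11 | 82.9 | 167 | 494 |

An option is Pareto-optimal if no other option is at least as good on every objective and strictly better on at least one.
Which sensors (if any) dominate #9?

#1: worse on cost (114 vs 26).
#2: worse on cost (140 vs 26).
#3: worse on accuracy (83.0 vs 84.4).
#4: worse on cost (207 vs 26).
#5: worse on cost (58 vs 26).
#6: worse on cost (88 vs 26).
#7: worse on cost (293 vs 26).
#8: worse on accuracy (84.3 vs 84.4).
#10: worse on cost (143 vs 26).
#11: worse on accuracy (82.9 vs 84.4).
No option dominates #9.

none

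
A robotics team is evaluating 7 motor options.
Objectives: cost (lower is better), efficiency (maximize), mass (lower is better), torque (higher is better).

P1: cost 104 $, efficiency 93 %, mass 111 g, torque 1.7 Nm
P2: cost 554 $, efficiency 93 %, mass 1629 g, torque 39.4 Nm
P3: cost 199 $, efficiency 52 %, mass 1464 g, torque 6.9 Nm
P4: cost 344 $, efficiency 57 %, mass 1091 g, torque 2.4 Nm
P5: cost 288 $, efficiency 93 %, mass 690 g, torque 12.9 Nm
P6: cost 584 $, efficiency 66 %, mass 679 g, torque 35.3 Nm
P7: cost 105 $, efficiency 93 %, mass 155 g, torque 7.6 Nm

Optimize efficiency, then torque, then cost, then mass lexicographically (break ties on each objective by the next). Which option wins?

First maximize efficiency: best is 93, kept {P1, P2, P5, P7}.
Then maximize torque: best is 39.4, kept {P2}.

P2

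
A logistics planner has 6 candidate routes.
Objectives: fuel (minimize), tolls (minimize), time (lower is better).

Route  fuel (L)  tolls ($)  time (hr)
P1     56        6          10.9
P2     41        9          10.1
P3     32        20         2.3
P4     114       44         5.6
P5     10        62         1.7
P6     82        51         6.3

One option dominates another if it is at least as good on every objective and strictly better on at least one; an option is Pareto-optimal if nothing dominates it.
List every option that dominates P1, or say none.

none

P2: worse on tolls (9 vs 6).
P3: worse on tolls (20 vs 6).
P4: worse on fuel (114 vs 56).
P5: worse on tolls (62 vs 6).
P6: worse on fuel (82 vs 56).
No option dominates P1.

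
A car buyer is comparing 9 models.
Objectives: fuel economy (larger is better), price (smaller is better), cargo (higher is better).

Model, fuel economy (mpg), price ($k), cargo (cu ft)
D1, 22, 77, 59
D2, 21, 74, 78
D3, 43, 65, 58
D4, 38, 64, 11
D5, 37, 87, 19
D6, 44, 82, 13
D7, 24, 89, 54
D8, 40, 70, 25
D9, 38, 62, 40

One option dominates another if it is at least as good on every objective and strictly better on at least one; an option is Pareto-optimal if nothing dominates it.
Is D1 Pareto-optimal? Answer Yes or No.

D2: worse on fuel economy (21 vs 22).
D3: worse on cargo (58 vs 59).
D4: worse on cargo (11 vs 59).
D5: worse on price (87 vs 77).
D6: worse on price (82 vs 77).
D7: worse on price (89 vs 77).
D8: worse on cargo (25 vs 59).
D9: worse on cargo (40 vs 59).
No option is at least as good as D1 on every objective and strictly better on one.

Yes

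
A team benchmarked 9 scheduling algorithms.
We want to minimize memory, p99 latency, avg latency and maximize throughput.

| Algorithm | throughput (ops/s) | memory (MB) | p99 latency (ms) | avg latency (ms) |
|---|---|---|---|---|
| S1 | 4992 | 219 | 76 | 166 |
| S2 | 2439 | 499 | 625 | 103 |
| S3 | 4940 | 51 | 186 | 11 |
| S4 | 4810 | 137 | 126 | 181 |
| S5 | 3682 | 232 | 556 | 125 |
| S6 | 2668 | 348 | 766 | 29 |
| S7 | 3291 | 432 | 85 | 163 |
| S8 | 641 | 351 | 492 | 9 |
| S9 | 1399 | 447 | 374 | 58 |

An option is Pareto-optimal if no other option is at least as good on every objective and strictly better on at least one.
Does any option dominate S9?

S3 vs S9: throughput 4940≥1399, memory 51≤447, p99 latency 186≤374, avg latency 11≤58 — S3 is at least as good on every objective and strictly better on at least one, so S3 dominates S9.

Yes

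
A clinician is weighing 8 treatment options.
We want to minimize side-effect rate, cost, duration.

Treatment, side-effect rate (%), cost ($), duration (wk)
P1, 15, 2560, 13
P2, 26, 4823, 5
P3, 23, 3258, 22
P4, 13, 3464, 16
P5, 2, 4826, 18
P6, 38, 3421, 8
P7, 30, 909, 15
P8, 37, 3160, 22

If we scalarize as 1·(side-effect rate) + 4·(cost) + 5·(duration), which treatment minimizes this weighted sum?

P7

P1: 1·15 + 4·2560 + 5·13 = 10320
P2: 1·26 + 4·4823 + 5·5 = 19343
P3: 1·23 + 4·3258 + 5·22 = 13165
P4: 1·13 + 4·3464 + 5·16 = 13949
P5: 1·2 + 4·4826 + 5·18 = 19396
P6: 1·38 + 4·3421 + 5·8 = 13762
P7: 1·30 + 4·909 + 5·15 = 3741
P8: 1·37 + 4·3160 + 5·22 = 12787
Lowest: P7 at 3741.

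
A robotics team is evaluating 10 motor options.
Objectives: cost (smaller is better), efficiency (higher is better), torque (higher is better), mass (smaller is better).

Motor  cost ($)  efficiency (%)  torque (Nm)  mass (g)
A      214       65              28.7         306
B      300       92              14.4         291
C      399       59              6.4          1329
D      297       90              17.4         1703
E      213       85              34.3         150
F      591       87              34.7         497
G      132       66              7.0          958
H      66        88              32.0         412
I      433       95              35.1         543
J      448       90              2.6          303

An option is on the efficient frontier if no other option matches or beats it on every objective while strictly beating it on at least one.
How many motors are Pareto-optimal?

A: dominated by E (cost 213≤214, efficiency 85≥65, torque 34.3≥28.7, mass 150≤306).
B: not dominated.
C: dominated by A (cost 214≤399, efficiency 65≥59, torque 28.7≥6.4, mass 306≤1329).
D: not dominated.
E: not dominated (best mass).
F: not dominated.
G: dominated by H (cost 66≤132, efficiency 88≥66, torque 32.0≥7.0, mass 412≤958).
H: not dominated (best cost).
I: not dominated (best efficiency).
J: dominated by B (cost 300≤448, efficiency 92≥90, torque 14.4≥2.6, mass 291≤303).
Pareto-optimal: B, D, E, F, H, I → 6.

6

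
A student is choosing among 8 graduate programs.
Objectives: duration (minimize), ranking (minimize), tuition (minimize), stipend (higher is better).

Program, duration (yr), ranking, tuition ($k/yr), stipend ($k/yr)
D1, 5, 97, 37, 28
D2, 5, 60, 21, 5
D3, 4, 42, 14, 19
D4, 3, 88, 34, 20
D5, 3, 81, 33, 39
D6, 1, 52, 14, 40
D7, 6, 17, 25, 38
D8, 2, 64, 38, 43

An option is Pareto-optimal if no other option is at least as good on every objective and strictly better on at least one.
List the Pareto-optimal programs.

D3, D6, D7, D8

D1: dominated by D5 (duration 3≤5, ranking 81≤97, tuition 33≤37, stipend 39≥28).
D2: dominated by D3 (duration 4≤5, ranking 42≤60, tuition 14≤21, stipend 19≥5).
D3: not dominated.
D4: dominated by D5 (duration 3≤3, ranking 81≤88, tuition 33≤34, stipend 39≥20).
D5: dominated by D6 (duration 1≤3, ranking 52≤81, tuition 14≤33, stipend 40≥39).
D6: not dominated (best duration).
D7: not dominated (best ranking).
D8: not dominated (best stipend).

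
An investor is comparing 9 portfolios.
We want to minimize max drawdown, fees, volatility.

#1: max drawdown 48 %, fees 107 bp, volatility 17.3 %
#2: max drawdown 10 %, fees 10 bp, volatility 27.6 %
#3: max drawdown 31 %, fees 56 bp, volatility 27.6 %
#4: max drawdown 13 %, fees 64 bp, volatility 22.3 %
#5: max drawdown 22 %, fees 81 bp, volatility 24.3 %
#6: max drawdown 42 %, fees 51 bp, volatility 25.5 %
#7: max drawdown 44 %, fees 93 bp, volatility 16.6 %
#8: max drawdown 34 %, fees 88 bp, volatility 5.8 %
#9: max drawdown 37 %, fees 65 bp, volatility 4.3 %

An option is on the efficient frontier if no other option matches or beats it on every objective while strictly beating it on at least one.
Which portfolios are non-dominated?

#2, #4, #6, #8, #9

#1: dominated by #7 (max drawdown 44≤48, fees 93≤107, volatility 16.6≤17.3).
#2: not dominated (best max drawdown).
#3: dominated by #2 (max drawdown 10≤31, fees 10≤56, volatility 27.6≤27.6).
#4: not dominated.
#5: dominated by #4 (max drawdown 13≤22, fees 64≤81, volatility 22.3≤24.3).
#6: not dominated.
#7: dominated by #8 (max drawdown 34≤44, fees 88≤93, volatility 5.8≤16.6).
#8: not dominated.
#9: not dominated (best volatility).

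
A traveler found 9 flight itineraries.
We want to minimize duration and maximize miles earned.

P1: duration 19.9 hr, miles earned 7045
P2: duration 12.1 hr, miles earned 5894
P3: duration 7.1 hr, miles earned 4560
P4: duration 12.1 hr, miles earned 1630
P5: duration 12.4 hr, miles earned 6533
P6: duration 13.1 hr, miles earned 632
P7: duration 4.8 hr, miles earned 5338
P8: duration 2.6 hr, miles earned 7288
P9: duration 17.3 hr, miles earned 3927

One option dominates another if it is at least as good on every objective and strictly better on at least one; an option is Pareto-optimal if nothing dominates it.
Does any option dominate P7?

Yes

P8 vs P7: duration 2.6≤4.8, miles earned 7288≥5338 — P8 is at least as good on every objective and strictly better on at least one, so P8 dominates P7.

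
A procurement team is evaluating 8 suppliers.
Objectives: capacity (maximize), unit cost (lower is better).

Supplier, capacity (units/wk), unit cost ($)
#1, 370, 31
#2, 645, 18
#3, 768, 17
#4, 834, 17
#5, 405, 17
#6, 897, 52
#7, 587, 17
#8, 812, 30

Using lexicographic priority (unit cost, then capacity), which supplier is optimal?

First minimize unit cost: best is 17, kept {#3, #4, #5, #7}.
Then maximize capacity: best is 834, kept {#4}.

#4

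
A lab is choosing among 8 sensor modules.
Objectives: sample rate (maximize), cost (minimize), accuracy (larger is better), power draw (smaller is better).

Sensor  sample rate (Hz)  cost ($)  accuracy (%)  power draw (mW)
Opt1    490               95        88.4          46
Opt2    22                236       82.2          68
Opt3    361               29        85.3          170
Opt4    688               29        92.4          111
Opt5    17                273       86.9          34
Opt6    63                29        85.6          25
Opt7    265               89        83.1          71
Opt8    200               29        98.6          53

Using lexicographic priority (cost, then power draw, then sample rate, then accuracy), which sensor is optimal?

First minimize cost: best is 29, kept {Opt3, Opt4, Opt6, Opt8}.
Then minimize power draw: best is 25, kept {Opt6}.

Opt6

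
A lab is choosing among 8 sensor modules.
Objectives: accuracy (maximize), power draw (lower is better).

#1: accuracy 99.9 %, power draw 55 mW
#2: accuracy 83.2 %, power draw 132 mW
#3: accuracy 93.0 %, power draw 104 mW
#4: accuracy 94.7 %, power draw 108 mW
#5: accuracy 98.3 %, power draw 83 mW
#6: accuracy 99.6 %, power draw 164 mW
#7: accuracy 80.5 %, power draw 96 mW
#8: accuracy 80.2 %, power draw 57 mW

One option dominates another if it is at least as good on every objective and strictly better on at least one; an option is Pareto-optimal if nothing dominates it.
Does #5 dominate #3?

Yes

#5 vs #3: accuracy 98.3≥93.0, power draw 83≤104 — #5 is at least as good on every objective with at least one strict improvement.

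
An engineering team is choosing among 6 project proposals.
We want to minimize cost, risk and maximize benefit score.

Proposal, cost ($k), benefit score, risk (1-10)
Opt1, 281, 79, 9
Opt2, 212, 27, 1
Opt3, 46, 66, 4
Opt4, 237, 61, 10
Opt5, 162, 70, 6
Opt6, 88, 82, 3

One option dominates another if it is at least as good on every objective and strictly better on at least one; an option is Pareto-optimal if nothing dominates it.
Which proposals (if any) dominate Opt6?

Opt1: worse on cost (281 vs 88).
Opt2: worse on cost (212 vs 88).
Opt3: worse on benefit score (66 vs 82).
Opt4: worse on cost (237 vs 88).
Opt5: worse on cost (162 vs 88).
No option dominates Opt6.

none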